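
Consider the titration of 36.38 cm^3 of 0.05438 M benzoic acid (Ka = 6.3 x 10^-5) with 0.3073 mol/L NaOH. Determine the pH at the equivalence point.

8.43

n(C6H5COOH) = 0.05438 x 0.03638 = 0.001978 mol; V(NaOH) at equivalence = 0.001978/0.3073 = 0.006438 L.
At equivalence all the acid is converted to C6H5COO-; total volume = 0.03638 + 0.006438 = 0.04282 L, so [C6H5COO-] = 0.001978/0.04282 = 0.04620 M.
Kb = Kw/Ka = 1.0e-14 / 6.3 x 10^-5 = 1.59e-10.
[OH^-] = sqrt(Kb x [C6H5COO-]) = sqrt(1.59e-10 x 0.04620) = 2.71e-6 M.
pOH = 5.57, so pH = 14.00 - 5.57 = 8.43.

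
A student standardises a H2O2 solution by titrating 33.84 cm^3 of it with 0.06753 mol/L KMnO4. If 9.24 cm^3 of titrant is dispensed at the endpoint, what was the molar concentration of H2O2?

0.0461 M

n(KMnO4) = 0.06753 x 0.009240 = 0.0006240 mol.
From the balanced equation, 2 mol KMnO4 reacts with 5 mol H2O2, so n(H2O2) = 0.0006240 x 5/2 = 0.001560 mol.
[H2O2] = 0.001560 / 0.03384 L = 0.0461 M.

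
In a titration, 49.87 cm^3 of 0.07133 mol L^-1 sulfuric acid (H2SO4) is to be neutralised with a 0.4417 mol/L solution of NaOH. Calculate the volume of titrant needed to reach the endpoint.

16.1 mL

n(H2SO4) = 0.07133 mol/L x 0.04987 L = 0.003557 mol.
The neutralisation is 1 H2SO4 : 2 NaOH, so n(NaOH) = 0.003557 x 2/1 = 0.007114 mol.
V(NaOH) = 0.007114 / 0.4417 = 0.01611 L = 16.1 mL.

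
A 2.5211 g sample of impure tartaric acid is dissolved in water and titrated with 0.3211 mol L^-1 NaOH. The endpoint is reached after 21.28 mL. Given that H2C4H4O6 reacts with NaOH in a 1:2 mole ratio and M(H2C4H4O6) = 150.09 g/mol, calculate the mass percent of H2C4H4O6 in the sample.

n(NaOH) = 0.3211 x 0.02128 = 0.006833 mol.
n(H2C4H4O6) = 0.006833 / 2 = 0.003417 mol.
mass of H2C4H4O6 = 0.003417 x 150.09 = 0.5128 g.
% purity = 0.5128 / 2.5211 x 100 = 20.3%.

20.3%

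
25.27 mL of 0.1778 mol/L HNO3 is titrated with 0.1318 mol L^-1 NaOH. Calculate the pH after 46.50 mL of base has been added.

n(acid) = 0.1778 x 0.02527 = 0.004493 mol; n(NaOH) added = 0.1318 x 0.04650 = 0.006129 mol.
Base is in excess by 0.006129 - 0.004493 = 0.001636 mol in a total volume of 0.07177 L.
[OH^-] = 0.001636/0.07177 = 0.02279 M, so pOH = 1.64 and pH = 14.00 - 1.64 = 12.36.

12.36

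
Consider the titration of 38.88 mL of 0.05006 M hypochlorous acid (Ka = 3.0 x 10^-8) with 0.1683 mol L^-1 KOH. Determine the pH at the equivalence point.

n(HClO) = 0.05006 x 0.03888 = 0.001946 mol; V(KOH) at equivalence = 0.001946/0.1683 = 0.01156 L.
At equivalence all the acid is converted to ClO-; total volume = 0.03888 + 0.01156 = 0.05044 L, so [ClO-] = 0.001946/0.05044 = 0.03858 M.
Kb = Kw/Ka = 1.0e-14 / 3.0 x 10^-8 = 3.33e-7.
[OH^-] = sqrt(Kb x [ClO-]) = sqrt(3.33e-7 x 0.03858) = 0.000113 M.
pOH = 3.95, so pH = 14.00 - 3.95 = 10.05.

10.05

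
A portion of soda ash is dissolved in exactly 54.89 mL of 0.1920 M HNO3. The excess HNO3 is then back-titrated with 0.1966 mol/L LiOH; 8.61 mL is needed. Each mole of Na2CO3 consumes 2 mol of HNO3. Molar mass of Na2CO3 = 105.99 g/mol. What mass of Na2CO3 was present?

Total n(HNO3) added = 0.1920 x 0.05489 = 0.01054 mol.
n(LiOH) used = 0.1966 x 0.008610 = 0.001693 mol, which equals the excess n(HNO3).
So n(HNO3) consumed by the sample = 0.01054 - 0.001693 = 0.008846 mol.
n(Na2CO3) = 0.008846 / 2 = 0.004423 mol.
mass = 0.004423 mol x 105.99 g/mol = 0.469 g.

0.469 g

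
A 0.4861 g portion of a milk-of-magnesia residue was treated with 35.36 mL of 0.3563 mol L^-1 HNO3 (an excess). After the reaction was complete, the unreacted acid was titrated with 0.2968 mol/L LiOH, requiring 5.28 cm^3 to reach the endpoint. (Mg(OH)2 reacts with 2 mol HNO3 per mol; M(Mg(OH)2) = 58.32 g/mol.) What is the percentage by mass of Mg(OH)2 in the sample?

Total n(HNO3) added = 0.3563 x 0.03536 = 0.01260 mol.
n(LiOH) used = 0.2968 x 0.005280 = 0.001567 mol, which equals the excess n(HNO3).
So n(HNO3) consumed by the sample = 0.01260 - 0.001567 = 0.01103 mol.
n(Mg(OH)2) = 0.01103 / 2 = 0.005516 mol.
mass Mg(OH)2 = 0.005516 x 58.32 = 0.3217 g, so %Mg(OH)2 = 0.3217/0.4861 x 100 = 66.2%.

66.2%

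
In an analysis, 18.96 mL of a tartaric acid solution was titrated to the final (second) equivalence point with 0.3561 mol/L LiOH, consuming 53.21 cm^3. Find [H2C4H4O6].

0.500 M

n(LiOH) = 0.3561 x 0.05321 = 0.01895 mol.
At the final (second) equivalence point, 2 mol OH^- react per mol H2C4H4O6, so n(H2C4H4O6) = 0.01895 / 2 = 0.009474 mol.
[H2C4H4O6] = 0.009474 / 0.01896 L = 0.500 M.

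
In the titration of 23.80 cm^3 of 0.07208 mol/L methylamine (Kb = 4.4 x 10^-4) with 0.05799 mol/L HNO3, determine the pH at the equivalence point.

6.07

n(CH3NH2) = 0.07208 x 0.02380 = 0.001716 mol; V(HNO3) at equivalence = 0.001716/0.05799 = 0.02958 L.
At equivalence the base is fully converted to CH3NH3+; total volume = 0.05338 L, so [CH3NH3+] = 0.001716/0.05338 = 0.03214 M.
Ka(CH3NH3+) = Kw/Kb = 1.0e-14 / 4.4 x 10^-4 = 2.27e-11.
[H^+] = sqrt(Ka x [CH3NH3+]) = sqrt(2.27e-11 x 0.03214) = 8.55e-7 M.
pH = -log(8.55e-7) = 6.07.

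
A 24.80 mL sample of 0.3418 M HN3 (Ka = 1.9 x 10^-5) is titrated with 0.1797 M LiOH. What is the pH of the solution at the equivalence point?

8.90

n(HN3) = 0.3418 x 0.02480 = 0.008477 mol; V(LiOH) at equivalence = 0.008477/0.1797 = 0.04717 L.
At equivalence all the acid is converted to N3-; total volume = 0.02480 + 0.04717 = 0.07197 L, so [N3-] = 0.008477/0.07197 = 0.1178 M.
Kb = Kw/Ka = 1.0e-14 / 1.9 x 10^-5 = 5.26e-10.
[OH^-] = sqrt(Kb x [N3-]) = sqrt(5.26e-10 x 0.1178) = 7.87e-6 M.
pOH = 5.10, so pH = 14.00 - 5.10 = 8.90.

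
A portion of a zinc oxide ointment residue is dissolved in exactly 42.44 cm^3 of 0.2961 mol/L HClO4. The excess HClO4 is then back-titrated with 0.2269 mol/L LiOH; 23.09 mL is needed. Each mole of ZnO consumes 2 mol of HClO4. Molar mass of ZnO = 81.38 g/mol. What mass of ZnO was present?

Total n(HClO4) added = 0.2961 x 0.04244 = 0.01257 mol.
n(LiOH) used = 0.2269 x 0.02309 = 0.005239 mol, which equals the excess n(HClO4).
So n(HClO4) consumed by the sample = 0.01257 - 0.005239 = 0.007327 mol.
n(ZnO) = 0.007327 / 2 = 0.003664 mol.
mass = 0.003664 mol x 81.38 g/mol = 0.298 g.

0.298 g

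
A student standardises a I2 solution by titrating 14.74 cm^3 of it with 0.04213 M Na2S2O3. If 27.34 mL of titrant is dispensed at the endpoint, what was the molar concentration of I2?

n(Na2S2O3) = 0.04213 x 0.02734 = 0.001152 mol.
From the balanced equation, 2 mol Na2S2O3 reacts with 1 mol I2, so n(I2) = 0.001152 x 1/2 = 0.0005759 mol.
[I2] = 0.0005759 / 0.01474 L = 0.0391 M.

0.0391 M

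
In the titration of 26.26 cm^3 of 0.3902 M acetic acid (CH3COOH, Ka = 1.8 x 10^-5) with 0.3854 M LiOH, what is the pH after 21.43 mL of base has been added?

5.36

Initial n(CH3COOH) = 0.3902 x 0.02626 = 0.01025 mol.
n(LiOH) added = 0.3854 x 0.02143 = 0.008259 mol, converting that many moles of CH3COOH to CH3COO-.
Remaining n(CH3COOH) = 0.001988 mol; n(CH3COO-) = 0.008259 mol.
By Henderson-Hasselbalch, pH = pKa + log([A^-]/[HA]) = 4.74 + log(0.008259/0.001988) = 4.74 + (+0.62) = 5.36.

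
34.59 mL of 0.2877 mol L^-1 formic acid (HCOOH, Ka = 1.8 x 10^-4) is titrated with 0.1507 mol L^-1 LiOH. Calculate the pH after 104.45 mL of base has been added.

12.62

n(acid) = 0.2877 x 0.03459 = 0.009952 mol; n(LiOH) added = 0.1507 x 0.1045 = 0.01574 mol.
Base is in excess by 0.01574 - 0.009952 = 0.005789 mol in a total volume of 0.1390 L.
[OH^-] = 0.005789/0.1390 = 0.04164 M, so pOH = 1.38 and pH = 14.00 - 1.38 = 12.62.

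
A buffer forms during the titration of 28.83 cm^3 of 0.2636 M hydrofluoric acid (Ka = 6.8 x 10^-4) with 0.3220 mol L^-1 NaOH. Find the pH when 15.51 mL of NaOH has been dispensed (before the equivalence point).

Initial n(HF) = 0.2636 x 0.02883 = 0.007600 mol.
n(NaOH) added = 0.3220 x 0.01551 = 0.004994 mol, converting that many moles of HF to F-.
Remaining n(HF) = 0.002605 mol; n(F-) = 0.004994 mol.
By Henderson-Hasselbalch, pH = pKa + log([A^-]/[HA]) = 3.17 + log(0.004994/0.002605) = 3.17 + (+0.28) = 3.45.

3.45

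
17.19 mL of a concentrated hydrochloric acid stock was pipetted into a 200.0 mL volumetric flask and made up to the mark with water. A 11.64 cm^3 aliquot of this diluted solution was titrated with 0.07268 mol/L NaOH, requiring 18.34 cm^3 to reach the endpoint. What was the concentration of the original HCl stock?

n(NaOH) = 0.07268 x 0.01834 = 0.001333 mol.
n(HCl) in the aliquot = 0.001333 mol.
[diluted HCl] = 0.001333 / 0.01164 = 0.1145 M.
Dilution factor = 200.0/17.19 = 11.63, so [stock] = 0.1145 x 11.63 = 1.33 M.

1.33 M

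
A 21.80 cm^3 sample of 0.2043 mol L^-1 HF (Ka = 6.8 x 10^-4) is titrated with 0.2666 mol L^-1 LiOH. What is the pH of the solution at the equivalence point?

8.12

n(HF) = 0.2043 x 0.02180 = 0.004454 mol; V(LiOH) at equivalence = 0.004454/0.2666 = 0.01671 L.
At equivalence all the acid is converted to F-; total volume = 0.02180 + 0.01671 = 0.03851 L, so [F-] = 0.004454/0.03851 = 0.1157 M.
Kb = Kw/Ka = 1.0e-14 / 6.8 x 10^-4 = 1.47e-11.
[OH^-] = sqrt(Kb x [F-]) = sqrt(1.47e-11 x 0.1157) = 1.30e-6 M.
pOH = 5.88, so pH = 14.00 - 5.88 = 8.12.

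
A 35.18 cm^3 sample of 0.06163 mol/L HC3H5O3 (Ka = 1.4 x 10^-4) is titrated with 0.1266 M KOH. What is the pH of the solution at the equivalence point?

8.24

n(HC3H5O3) = 0.06163 x 0.03518 = 0.002168 mol; V(KOH) at equivalence = 0.002168/0.1266 = 0.01713 L.
At equivalence all the acid is converted to C3H5O3-; total volume = 0.03518 + 0.01713 = 0.05231 L, so [C3H5O3-] = 0.002168/0.05231 = 0.04145 M.
Kb = Kw/Ka = 1.0e-14 / 1.4 x 10^-4 = 7.14e-11.
[OH^-] = sqrt(Kb x [C3H5O3-]) = sqrt(7.14e-11 x 0.04145) = 1.72e-6 M.
pOH = 5.76, so pH = 14.00 - 5.76 = 8.24.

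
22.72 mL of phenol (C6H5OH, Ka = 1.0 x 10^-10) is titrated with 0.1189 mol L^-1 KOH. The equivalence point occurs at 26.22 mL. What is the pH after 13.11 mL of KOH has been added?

13.11 mL is exactly half the equivalence volume (26.22/2), i.e. the half-equivalence point.
There, n(HA) = n(A^-), so pH = pKa = -log(1.0 x 10^-10) = 10.00.

10.00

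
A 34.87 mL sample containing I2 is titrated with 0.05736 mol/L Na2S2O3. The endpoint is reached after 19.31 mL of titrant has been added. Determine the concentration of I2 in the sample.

n(Na2S2O3) = 0.05736 x 0.01931 = 0.001108 mol.
From the balanced equation, 2 mol Na2S2O3 reacts with 1 mol I2, so n(I2) = 0.001108 x 1/2 = 0.0005538 mol.
[I2] = 0.0005538 / 0.03487 L = 0.0159 M.

0.0159 M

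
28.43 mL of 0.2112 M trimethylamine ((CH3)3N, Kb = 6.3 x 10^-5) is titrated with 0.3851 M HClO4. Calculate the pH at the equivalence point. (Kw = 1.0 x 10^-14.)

5.33

n((CH3)3N) = 0.2112 x 0.02843 = 0.006004 mol; V(HClO4) at equivalence = 0.006004/0.3851 = 0.01559 L.
At equivalence the base is fully converted to (CH3)3NH+; total volume = 0.04402 L, so [(CH3)3NH+] = 0.006004/0.04402 = 0.1364 M.
Ka((CH3)3NH+) = Kw/Kb = 1.0e-14 / 6.3 x 10^-5 = 1.59e-10.
[H^+] = sqrt(Ka x [(CH3)3NH+]) = sqrt(1.59e-10 x 0.1364) = 4.65e-6 M.
pH = -log(4.65e-6) = 5.33.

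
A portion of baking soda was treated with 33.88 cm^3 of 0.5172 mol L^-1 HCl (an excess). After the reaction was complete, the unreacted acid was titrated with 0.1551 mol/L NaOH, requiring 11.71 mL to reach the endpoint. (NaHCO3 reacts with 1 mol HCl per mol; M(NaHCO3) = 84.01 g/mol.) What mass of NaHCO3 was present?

1.32 g

Total n(HCl) added = 0.5172 x 0.03388 = 0.01752 mol.
n(NaOH) used = 0.1551 x 0.01171 = 0.001816 mol, which equals the excess n(HCl).
So n(HCl) consumed by the sample = 0.01752 - 0.001816 = 0.01571 mol.
n(NaHCO3) = 0.01571 / 1 = 0.01571 mol.
mass = 0.01571 mol x 84.01 g/mol = 1.32 g.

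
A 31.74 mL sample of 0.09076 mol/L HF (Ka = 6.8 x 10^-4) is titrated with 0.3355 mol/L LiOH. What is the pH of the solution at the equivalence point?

n(HF) = 0.09076 x 0.03174 = 0.002881 mol; V(LiOH) at equivalence = 0.002881/0.3355 = 0.008586 L.
At equivalence all the acid is converted to F-; total volume = 0.03174 + 0.008586 = 0.04033 L, so [F-] = 0.002881/0.04033 = 0.07144 M.
Kb = Kw/Ka = 1.0e-14 / 6.8 x 10^-4 = 1.47e-11.
[OH^-] = sqrt(Kb x [F-]) = sqrt(1.47e-11 x 0.07144) = 1.02e-6 M.
pOH = 5.99, so pH = 14.00 - 5.99 = 8.01.

8.01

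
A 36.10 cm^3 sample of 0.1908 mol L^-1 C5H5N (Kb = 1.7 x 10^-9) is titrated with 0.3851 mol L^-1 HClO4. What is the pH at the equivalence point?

n(C5H5N) = 0.1908 x 0.03610 = 0.006888 mol; V(HClO4) at equivalence = 0.006888/0.3851 = 0.01789 L.
At equivalence the base is fully converted to C5H5NH+; total volume = 0.05399 L, so [C5H5NH+] = 0.006888/0.05399 = 0.1276 M.
Ka(C5H5NH+) = Kw/Kb = 1.0e-14 / 1.7 x 10^-9 = 5.88e-6.
[H^+] = sqrt(Ka x [C5H5NH+]) = sqrt(5.88e-6 x 0.1276) = 0.000866 M.
pH = -log(0.000866) = 3.06.

3.06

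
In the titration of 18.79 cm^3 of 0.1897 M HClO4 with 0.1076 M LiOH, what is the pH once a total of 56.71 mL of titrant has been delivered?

12.53

n(acid) = 0.1897 x 0.01879 = 0.003564 mol; n(LiOH) added = 0.1076 x 0.05671 = 0.006102 mol.
Base is in excess by 0.006102 - 0.003564 = 0.002538 mol in a total volume of 0.07550 L.
[OH^-] = 0.002538/0.07550 = 0.03361 M, so pOH = 1.47 and pH = 14.00 - 1.47 = 12.53.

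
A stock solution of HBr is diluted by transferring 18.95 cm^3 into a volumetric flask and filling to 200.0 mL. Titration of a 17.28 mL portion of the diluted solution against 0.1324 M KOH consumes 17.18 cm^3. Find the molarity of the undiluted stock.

1.39 M

n(KOH) = 0.1324 x 0.01718 = 0.002275 mol.
n(HBr) in the aliquot = 0.002275 mol.
[diluted HBr] = 0.002275 / 0.01728 = 0.1316 M.
Dilution factor = 200.0/18.95 = 10.55, so [stock] = 0.1316 x 10.55 = 1.39 M.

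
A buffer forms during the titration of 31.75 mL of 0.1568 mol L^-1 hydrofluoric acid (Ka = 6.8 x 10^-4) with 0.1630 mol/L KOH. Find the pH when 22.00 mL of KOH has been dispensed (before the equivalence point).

Initial n(HF) = 0.1568 x 0.03175 = 0.004978 mol.
n(KOH) added = 0.1630 x 0.02200 = 0.003586 mol, converting that many moles of HF to F-.
Remaining n(HF) = 0.001392 mol; n(F-) = 0.003586 mol.
By Henderson-Hasselbalch, pH = pKa + log([A^-]/[HA]) = 3.17 + log(0.003586/0.001392) = 3.17 + (+0.41) = 3.58.

3.58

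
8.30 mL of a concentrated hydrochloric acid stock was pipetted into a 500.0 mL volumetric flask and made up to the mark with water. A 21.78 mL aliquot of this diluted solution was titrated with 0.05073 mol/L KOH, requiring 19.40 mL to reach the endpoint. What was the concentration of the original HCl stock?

n(KOH) = 0.05073 x 0.01940 = 0.0009842 mol.
n(HCl) in the aliquot = 0.0009842 mol.
[diluted HCl] = 0.0009842 / 0.02178 = 0.04519 M.
Dilution factor = 500.0/8.300 = 60.24, so [stock] = 0.04519 x 60.24 = 2.72 M.

2.72 M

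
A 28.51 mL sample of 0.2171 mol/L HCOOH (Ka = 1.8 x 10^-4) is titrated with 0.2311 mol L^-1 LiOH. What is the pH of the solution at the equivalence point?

n(HCOOH) = 0.2171 x 0.02851 = 0.006190 mol; V(LiOH) at equivalence = 0.006190/0.2311 = 0.02678 L.
At equivalence all the acid is converted to HCOO-; total volume = 0.02851 + 0.02678 = 0.05529 L, so [HCOO-] = 0.006190/0.05529 = 0.1119 M.
Kb = Kw/Ka = 1.0e-14 / 1.8 x 10^-4 = 5.56e-11.
[OH^-] = sqrt(Kb x [HCOO-]) = sqrt(5.56e-11 x 0.1119) = 2.49e-6 M.
pOH = 5.60, so pH = 14.00 - 5.60 = 8.40.

8.40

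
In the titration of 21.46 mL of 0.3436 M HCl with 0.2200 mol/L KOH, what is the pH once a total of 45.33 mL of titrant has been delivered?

12.59

n(acid) = 0.3436 x 0.02146 = 0.007374 mol; n(KOH) added = 0.2200 x 0.04533 = 0.009973 mol.
Base is in excess by 0.009973 - 0.007374 = 0.002599 mol in a total volume of 0.06679 L.
[OH^-] = 0.002599/0.06679 = 0.03891 M, so pOH = 1.41 and pH = 14.00 - 1.41 = 12.59.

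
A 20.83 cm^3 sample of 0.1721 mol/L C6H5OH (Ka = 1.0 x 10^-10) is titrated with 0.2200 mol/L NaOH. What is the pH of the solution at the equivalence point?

n(C6H5OH) = 0.1721 x 0.02083 = 0.003585 mol; V(NaOH) at equivalence = 0.003585/0.2200 = 0.01629 L.
At equivalence all the acid is converted to C6H5O-; total volume = 0.02083 + 0.01629 = 0.03712 L, so [C6H5O-] = 0.003585/0.03712 = 0.09656 M.
Kb = Kw/Ka = 1.0e-14 / 1.0 x 10^-10 = 0.000100.
[OH^-] = sqrt(Kb x [C6H5O-]) = sqrt(0.000100 x 0.09656) = 0.00311 M.
pOH = 2.51, so pH = 14.00 - 2.51 = 11.49.

11.49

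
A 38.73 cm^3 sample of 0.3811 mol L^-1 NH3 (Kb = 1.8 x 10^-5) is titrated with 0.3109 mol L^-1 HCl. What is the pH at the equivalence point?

n(NH3) = 0.3811 x 0.03873 = 0.01476 mol; V(HCl) at equivalence = 0.01476/0.3109 = 0.04748 L.
At equivalence the base is fully converted to NH4+; total volume = 0.08621 L, so [NH4+] = 0.01476/0.08621 = 0.1712 M.
Ka(NH4+) = Kw/Kb = 1.0e-14 / 1.8 x 10^-5 = 5.56e-10.
[H^+] = sqrt(Ka x [NH4+]) = sqrt(5.56e-10 x 0.1712) = 9.75e-6 M.
pH = -log(9.75e-6) = 5.01.

5.01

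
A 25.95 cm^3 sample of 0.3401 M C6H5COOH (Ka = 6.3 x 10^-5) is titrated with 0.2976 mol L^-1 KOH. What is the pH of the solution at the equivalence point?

8.70

n(C6H5COOH) = 0.3401 x 0.02595 = 0.008826 mol; V(KOH) at equivalence = 0.008826/0.2976 = 0.02966 L.
At equivalence all the acid is converted to C6H5COO-; total volume = 0.02595 + 0.02966 = 0.05561 L, so [C6H5COO-] = 0.008826/0.05561 = 0.1587 M.
Kb = Kw/Ka = 1.0e-14 / 6.3 x 10^-5 = 1.59e-10.
[OH^-] = sqrt(Kb x [C6H5COO-]) = sqrt(1.59e-10 x 0.1587) = 5.02e-6 M.
pOH = 5.30, so pH = 14.00 - 5.30 = 8.70.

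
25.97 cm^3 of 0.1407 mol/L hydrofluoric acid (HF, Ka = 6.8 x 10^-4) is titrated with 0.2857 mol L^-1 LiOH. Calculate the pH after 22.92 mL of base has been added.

12.77

n(acid) = 0.1407 x 0.02597 = 0.003654 mol; n(LiOH) added = 0.2857 x 0.02292 = 0.006548 mol.
Base is in excess by 0.006548 - 0.003654 = 0.002894 mol in a total volume of 0.04889 L.
[OH^-] = 0.002894/0.04889 = 0.05920 M, so pOH = 1.23 and pH = 14.00 - 1.23 = 12.77.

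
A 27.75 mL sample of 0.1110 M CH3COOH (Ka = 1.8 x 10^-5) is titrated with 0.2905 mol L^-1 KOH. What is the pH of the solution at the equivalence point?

8.82

n(CH3COOH) = 0.1110 x 0.02775 = 0.003080 mol; V(KOH) at equivalence = 0.003080/0.2905 = 0.01060 L.
At equivalence all the acid is converted to CH3COO-; total volume = 0.02775 + 0.01060 = 0.03835 L, so [CH3COO-] = 0.003080/0.03835 = 0.08031 M.
Kb = Kw/Ka = 1.0e-14 / 1.8 x 10^-5 = 5.56e-10.
[OH^-] = sqrt(Kb x [CH3COO-]) = sqrt(5.56e-10 x 0.08031) = 6.68e-6 M.
pOH = 5.18, so pH = 14.00 - 5.18 = 8.82.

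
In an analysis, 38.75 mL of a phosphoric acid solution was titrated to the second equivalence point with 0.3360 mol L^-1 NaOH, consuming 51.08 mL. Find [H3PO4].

n(NaOH) = 0.3360 x 0.05108 = 0.01716 mol.
At the second equivalence point, 2 mol OH^- react per mol H3PO4, so n(H3PO4) = 0.01716 / 2 = 0.008581 mol.
[H3PO4] = 0.008581 / 0.03875 L = 0.221 M.

0.221 M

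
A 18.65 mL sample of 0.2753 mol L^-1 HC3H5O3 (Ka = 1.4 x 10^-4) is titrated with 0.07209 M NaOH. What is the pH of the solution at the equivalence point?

8.31

n(HC3H5O3) = 0.2753 x 0.01865 = 0.005134 mol; V(NaOH) at equivalence = 0.005134/0.07209 = 0.07122 L.
At equivalence all the acid is converted to C3H5O3-; total volume = 0.01865 + 0.07122 = 0.08987 L, so [C3H5O3-] = 0.005134/0.08987 = 0.05713 M.
Kb = Kw/Ka = 1.0e-14 / 1.4 x 10^-4 = 7.14e-11.
[OH^-] = sqrt(Kb x [C3H5O3-]) = sqrt(7.14e-11 x 0.05713) = 2.02e-6 M.
pOH = 5.69, so pH = 14.00 - 5.69 = 8.31.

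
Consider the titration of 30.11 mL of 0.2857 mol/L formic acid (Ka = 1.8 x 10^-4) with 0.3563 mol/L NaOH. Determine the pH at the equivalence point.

8.47

n(HCOOH) = 0.2857 x 0.03011 = 0.008602 mol; V(NaOH) at equivalence = 0.008602/0.3563 = 0.02414 L.
At equivalence all the acid is converted to HCOO-; total volume = 0.03011 + 0.02414 = 0.05425 L, so [HCOO-] = 0.008602/0.05425 = 0.1586 M.
Kb = Kw/Ka = 1.0e-14 / 1.8 x 10^-4 = 5.56e-11.
[OH^-] = sqrt(Kb x [HCOO-]) = sqrt(5.56e-11 x 0.1586) = 2.97e-6 M.
pOH = 5.53, so pH = 14.00 - 5.53 = 8.47.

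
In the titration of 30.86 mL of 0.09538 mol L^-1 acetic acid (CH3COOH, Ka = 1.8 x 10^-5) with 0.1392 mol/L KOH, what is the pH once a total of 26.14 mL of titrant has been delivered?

12.09

n(acid) = 0.09538 x 0.03086 = 0.002943 mol; n(KOH) added = 0.1392 x 0.02614 = 0.003639 mol.
Base is in excess by 0.003639 - 0.002943 = 0.0006953 mol in a total volume of 0.05700 L.
[OH^-] = 0.0006953/0.05700 = 0.01220 M, so pOH = 1.91 and pH = 14.00 - 1.91 = 12.09.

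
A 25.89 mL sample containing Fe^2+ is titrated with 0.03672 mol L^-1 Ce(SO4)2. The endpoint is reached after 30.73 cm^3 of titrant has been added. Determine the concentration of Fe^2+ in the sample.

n(Ce(SO4)2) = 0.03672 x 0.03073 = 0.001128 mol.
From the balanced equation, 1 mol Ce(SO4)2 reacts with 1 mol Fe^2+, so n(Fe^2+) = 0.001128 x 1/1 = 0.001128 mol.
[Fe^2+] = 0.001128 / 0.02589 L = 0.0436 M.

0.0436 M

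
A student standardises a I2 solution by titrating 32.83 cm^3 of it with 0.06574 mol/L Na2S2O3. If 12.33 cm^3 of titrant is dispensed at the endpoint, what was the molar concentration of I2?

n(Na2S2O3) = 0.06574 x 0.01233 = 0.0008106 mol.
From the balanced equation, 2 mol Na2S2O3 reacts with 1 mol I2, so n(I2) = 0.0008106 x 1/2 = 0.0004053 mol.
[I2] = 0.0004053 / 0.03283 L = 0.0123 M.

0.0123 M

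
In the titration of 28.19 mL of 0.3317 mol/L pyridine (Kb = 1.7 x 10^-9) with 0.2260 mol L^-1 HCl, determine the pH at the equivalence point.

n(C5H5N) = 0.3317 x 0.02819 = 0.009351 mol; V(HCl) at equivalence = 0.009351/0.2260 = 0.04137 L.
At equivalence the base is fully converted to C5H5NH+; total volume = 0.06956 L, so [C5H5NH+] = 0.009351/0.06956 = 0.1344 M.
Ka(C5H5NH+) = Kw/Kb = 1.0e-14 / 1.7 x 10^-9 = 5.88e-6.
[H^+] = sqrt(Ka x [C5H5NH+]) = sqrt(5.88e-6 x 0.1344) = 0.000889 M.
pH = -log(0.000889) = 3.05.

3.05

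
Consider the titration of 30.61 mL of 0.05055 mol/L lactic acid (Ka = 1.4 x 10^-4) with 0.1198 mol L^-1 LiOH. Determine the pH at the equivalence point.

8.20

n(HC3H5O3) = 0.05055 x 0.03061 = 0.001547 mol; V(LiOH) at equivalence = 0.001547/0.1198 = 0.01292 L.
At equivalence all the acid is converted to C3H5O3-; total volume = 0.03061 + 0.01292 = 0.04353 L, so [C3H5O3-] = 0.001547/0.04353 = 0.03555 M.
Kb = Kw/Ka = 1.0e-14 / 1.4 x 10^-4 = 7.14e-11.
[OH^-] = sqrt(Kb x [C3H5O3-]) = sqrt(7.14e-11 x 0.03555) = 1.59e-6 M.
pOH = 5.80, so pH = 14.00 - 5.80 = 8.20.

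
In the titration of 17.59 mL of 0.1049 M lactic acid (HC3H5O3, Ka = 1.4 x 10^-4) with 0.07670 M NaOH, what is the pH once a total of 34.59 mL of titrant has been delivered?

n(acid) = 0.1049 x 0.01759 = 0.001845 mol; n(NaOH) added = 0.07670 x 0.03459 = 0.002653 mol.
Base is in excess by 0.002653 - 0.001845 = 0.0008079 mol in a total volume of 0.05218 L.
[OH^-] = 0.0008079/0.05218 = 0.01548 M, so pOH = 1.81 and pH = 14.00 - 1.81 = 12.19.

12.19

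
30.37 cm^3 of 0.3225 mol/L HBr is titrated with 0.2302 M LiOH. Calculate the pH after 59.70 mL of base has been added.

12.64

n(acid) = 0.3225 x 0.03037 = 0.009794 mol; n(LiOH) added = 0.2302 x 0.05970 = 0.01374 mol.
Base is in excess by 0.01374 - 0.009794 = 0.003949 mol in a total volume of 0.09007 L.
[OH^-] = 0.003949/0.09007 = 0.04384 M, so pOH = 1.36 and pH = 14.00 - 1.36 = 12.64.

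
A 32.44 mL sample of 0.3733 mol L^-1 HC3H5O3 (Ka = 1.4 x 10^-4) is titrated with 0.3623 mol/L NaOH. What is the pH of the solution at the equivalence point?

n(HC3H5O3) = 0.3733 x 0.03244 = 0.01211 mol; V(NaOH) at equivalence = 0.01211/0.3623 = 0.03342 L.
At equivalence all the acid is converted to C3H5O3-; total volume = 0.03244 + 0.03342 = 0.06586 L, so [C3H5O3-] = 0.01211/0.06586 = 0.1839 M.
Kb = Kw/Ka = 1.0e-14 / 1.4 x 10^-4 = 7.14e-11.
[OH^-] = sqrt(Kb x [C3H5O3-]) = sqrt(7.14e-11 x 0.1839) = 3.62e-6 M.
pOH = 5.44, so pH = 14.00 - 5.44 = 8.56.

8.56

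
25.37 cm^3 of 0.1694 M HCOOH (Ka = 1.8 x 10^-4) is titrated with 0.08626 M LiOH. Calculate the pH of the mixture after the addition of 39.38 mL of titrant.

4.32

Initial n(HCOOH) = 0.1694 x 0.02537 = 0.004298 mol.
n(LiOH) added = 0.08626 x 0.03938 = 0.003397 mol, converting that many moles of HCOOH to HCOO-.
Remaining n(HCOOH) = 0.0009008 mol; n(HCOO-) = 0.003397 mol.
By Henderson-Hasselbalch, pH = pKa + log([A^-]/[HA]) = 3.74 + log(0.003397/0.0009008) = 3.74 + (+0.58) = 4.32.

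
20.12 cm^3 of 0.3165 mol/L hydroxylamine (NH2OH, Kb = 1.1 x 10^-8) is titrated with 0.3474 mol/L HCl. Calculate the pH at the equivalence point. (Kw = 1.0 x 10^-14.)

n(NH2OH) = 0.3165 x 0.02012 = 0.006368 mol; V(HCl) at equivalence = 0.006368/0.3474 = 0.01833 L.
At equivalence the base is fully converted to NH3OH+; total volume = 0.03845 L, so [NH3OH+] = 0.006368/0.03845 = 0.1656 M.
Ka(NH3OH+) = Kw/Kb = 1.0e-14 / 1.1 x 10^-8 = 9.09e-7.
[H^+] = sqrt(Ka x [NH3OH+]) = sqrt(9.09e-7 x 0.1656) = 0.000388 M.
pH = -log(0.000388) = 3.41.

3.41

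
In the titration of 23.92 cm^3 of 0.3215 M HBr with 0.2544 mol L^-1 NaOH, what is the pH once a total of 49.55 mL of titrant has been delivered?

12.83

n(acid) = 0.3215 x 0.02392 = 0.007690 mol; n(NaOH) added = 0.2544 x 0.04955 = 0.01261 mol.
Base is in excess by 0.01261 - 0.007690 = 0.004915 mol in a total volume of 0.07347 L.
[OH^-] = 0.004915/0.07347 = 0.06690 M, so pOH = 1.17 and pH = 14.00 - 1.17 = 12.83.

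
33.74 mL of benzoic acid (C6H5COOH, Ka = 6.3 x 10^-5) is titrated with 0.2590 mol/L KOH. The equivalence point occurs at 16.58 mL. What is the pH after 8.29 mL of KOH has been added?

4.20

8.29 mL is exactly half the equivalence volume (16.58/2), i.e. the half-equivalence point.
There, n(HA) = n(A^-), so pH = pKa = -log(6.3 x 10^-5) = 4.20.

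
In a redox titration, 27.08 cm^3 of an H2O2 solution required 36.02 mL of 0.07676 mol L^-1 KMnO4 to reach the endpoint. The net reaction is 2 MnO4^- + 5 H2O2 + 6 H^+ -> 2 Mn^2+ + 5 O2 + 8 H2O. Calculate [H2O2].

n(KMnO4) = 0.07676 x 0.03602 = 0.002765 mol.
From the balanced equation, 2 mol KMnO4 reacts with 5 mol H2O2, so n(H2O2) = 0.002765 x 5/2 = 0.006912 mol.
[H2O2] = 0.006912 / 0.02708 L = 0.255 M.

0.255 M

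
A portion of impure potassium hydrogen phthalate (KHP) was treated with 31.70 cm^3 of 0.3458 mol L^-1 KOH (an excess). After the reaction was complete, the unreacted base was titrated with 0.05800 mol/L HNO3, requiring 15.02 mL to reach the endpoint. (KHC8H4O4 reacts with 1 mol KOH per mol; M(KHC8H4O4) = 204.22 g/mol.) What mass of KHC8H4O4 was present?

Total n(KOH) added = 0.3458 x 0.03170 = 0.01096 mol.
n(HNO3) used = 0.05800 x 0.01502 = 0.0008712 mol, which equals the excess n(KOH).
So n(KOH) consumed by the sample = 0.01096 - 0.0008712 = 0.01009 mol.
n(KHC8H4O4) = 0.01009 / 1 = 0.01009 mol.
mass = 0.01009 mol x 204.22 g/mol = 2.06 g.

2.06 g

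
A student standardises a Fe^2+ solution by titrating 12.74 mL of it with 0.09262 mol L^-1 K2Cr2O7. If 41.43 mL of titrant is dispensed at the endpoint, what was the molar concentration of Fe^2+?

1.81 M

n(K2Cr2O7) = 0.09262 x 0.04143 = 0.003837 mol.
From the balanced equation, 1 mol K2Cr2O7 reacts with 6 mol Fe^2+, so n(Fe^2+) = 0.003837 x 6/1 = 0.02302 mol.
[Fe^2+] = 0.02302 / 0.01274 L = 1.81 M.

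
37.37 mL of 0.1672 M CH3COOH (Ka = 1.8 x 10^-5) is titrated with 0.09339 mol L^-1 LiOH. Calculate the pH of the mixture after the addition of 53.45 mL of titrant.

5.34

Initial n(CH3COOH) = 0.1672 x 0.03737 = 0.006248 mol.
n(LiOH) added = 0.09339 x 0.05345 = 0.004992 mol, converting that many moles of CH3COOH to CH3COO-.
Remaining n(CH3COOH) = 0.001257 mol; n(CH3COO-) = 0.004992 mol.
By Henderson-Hasselbalch, pH = pKa + log([A^-]/[HA]) = 4.74 + log(0.004992/0.001257) = 4.74 + (+0.60) = 5.34.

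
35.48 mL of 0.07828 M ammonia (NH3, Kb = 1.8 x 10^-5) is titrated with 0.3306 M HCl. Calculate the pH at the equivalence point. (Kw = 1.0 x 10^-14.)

5.23

n(NH3) = 0.07828 x 0.03548 = 0.002777 mol; V(HCl) at equivalence = 0.002777/0.3306 = 0.008401 L.
At equivalence the base is fully converted to NH4+; total volume = 0.04388 L, so [NH4+] = 0.002777/0.04388 = 0.06329 M.
Ka(NH4+) = Kw/Kb = 1.0e-14 / 1.8 x 10^-5 = 5.56e-10.
[H^+] = sqrt(Ka x [NH4+]) = sqrt(5.56e-10 x 0.06329) = 5.93e-6 M.
pH = -log(5.93e-6) = 5.23.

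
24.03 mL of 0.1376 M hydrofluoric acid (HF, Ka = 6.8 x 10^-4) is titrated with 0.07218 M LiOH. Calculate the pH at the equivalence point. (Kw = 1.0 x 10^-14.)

n(HF) = 0.1376 x 0.02403 = 0.003307 mol; V(LiOH) at equivalence = 0.003307/0.07218 = 0.04581 L.
At equivalence all the acid is converted to F-; total volume = 0.02403 + 0.04581 = 0.06984 L, so [F-] = 0.003307/0.06984 = 0.04734 M.
Kb = Kw/Ka = 1.0e-14 / 6.8 x 10^-4 = 1.47e-11.
[OH^-] = sqrt(Kb x [F-]) = sqrt(1.47e-11 x 0.04734) = 8.34e-7 M.
pOH = 6.08, so pH = 14.00 - 6.08 = 7.92.

7.92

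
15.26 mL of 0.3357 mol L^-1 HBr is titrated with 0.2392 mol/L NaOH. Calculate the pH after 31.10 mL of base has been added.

n(acid) = 0.3357 x 0.01526 = 0.005123 mol; n(NaOH) added = 0.2392 x 0.03110 = 0.007439 mol.
Base is in excess by 0.007439 - 0.005123 = 0.002316 mol in a total volume of 0.04636 L.
[OH^-] = 0.002316/0.04636 = 0.04996 M, so pOH = 1.30 and pH = 14.00 - 1.30 = 12.70.

12.70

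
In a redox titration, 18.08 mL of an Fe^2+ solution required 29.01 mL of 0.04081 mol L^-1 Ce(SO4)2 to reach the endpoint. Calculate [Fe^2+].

n(Ce(SO4)2) = 0.04081 x 0.02901 = 0.001184 mol.
From the balanced equation, 1 mol Ce(SO4)2 reacts with 1 mol Fe^2+, so n(Fe^2+) = 0.001184 x 1/1 = 0.001184 mol.
[Fe^2+] = 0.001184 / 0.01808 L = 0.0655 M.

0.0655 M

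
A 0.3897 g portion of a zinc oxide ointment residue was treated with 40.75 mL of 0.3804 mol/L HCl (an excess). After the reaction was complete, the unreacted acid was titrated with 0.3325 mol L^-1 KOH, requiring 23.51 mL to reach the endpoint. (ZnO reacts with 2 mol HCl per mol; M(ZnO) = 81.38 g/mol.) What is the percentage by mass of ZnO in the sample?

Total n(HCl) added = 0.3804 x 0.04075 = 0.01550 mol.
n(KOH) used = 0.3325 x 0.02351 = 0.007817 mol, which equals the excess n(HCl).
So n(HCl) consumed by the sample = 0.01550 - 0.007817 = 0.007684 mol.
n(ZnO) = 0.007684 / 2 = 0.003842 mol.
mass ZnO = 0.003842 x 81.38 = 0.3127 g, so %ZnO = 0.3127/0.3897 x 100 = 80.2%.

80.2%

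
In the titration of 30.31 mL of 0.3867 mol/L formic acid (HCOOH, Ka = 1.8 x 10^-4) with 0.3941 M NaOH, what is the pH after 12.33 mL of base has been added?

3.59

Initial n(HCOOH) = 0.3867 x 0.03031 = 0.01172 mol.
n(NaOH) added = 0.3941 x 0.01233 = 0.004859 mol, converting that many moles of HCOOH to HCOO-.
Remaining n(HCOOH) = 0.006862 mol; n(HCOO-) = 0.004859 mol.
By Henderson-Hasselbalch, pH = pKa + log([A^-]/[HA]) = 3.74 + log(0.004859/0.006862) = 3.74 + (-0.15) = 3.59.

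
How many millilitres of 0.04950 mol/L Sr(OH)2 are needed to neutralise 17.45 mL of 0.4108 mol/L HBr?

72.4 mL

n(HBr) = 0.4108 mol/L x 0.01745 L = 0.007168 mol.
The neutralisation is 2 HBr : 1 Sr(OH)2, so n(Sr(OH)2) = 0.007168 x 1/2 = 0.003584 mol.
V(Sr(OH)2) = 0.003584 / 0.04950 = 0.07241 L = 72.4 mL.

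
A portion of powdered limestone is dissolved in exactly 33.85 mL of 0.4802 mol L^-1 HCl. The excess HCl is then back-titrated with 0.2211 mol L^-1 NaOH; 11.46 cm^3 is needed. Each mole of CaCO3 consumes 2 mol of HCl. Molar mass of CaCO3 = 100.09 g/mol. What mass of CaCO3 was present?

0.687 g

Total n(HCl) added = 0.4802 x 0.03385 = 0.01625 mol.
n(NaOH) used = 0.2211 x 0.01146 = 0.002534 mol, which equals the excess n(HCl).
So n(HCl) consumed by the sample = 0.01625 - 0.002534 = 0.01372 mol.
n(CaCO3) = 0.01372 / 2 = 0.006860 mol.
mass = 0.006860 mol x 100.09 g/mol = 0.687 g.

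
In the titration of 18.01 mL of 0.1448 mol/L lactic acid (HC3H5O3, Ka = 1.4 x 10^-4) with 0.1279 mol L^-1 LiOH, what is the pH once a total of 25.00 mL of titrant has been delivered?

12.14

n(acid) = 0.1448 x 0.01801 = 0.002608 mol; n(LiOH) added = 0.1279 x 0.02500 = 0.003198 mol.
Base is in excess by 0.003198 - 0.002608 = 0.0005897 mol in a total volume of 0.04301 L.
[OH^-] = 0.0005897/0.04301 = 0.01371 M, so pOH = 1.86 and pH = 14.00 - 1.86 = 12.14.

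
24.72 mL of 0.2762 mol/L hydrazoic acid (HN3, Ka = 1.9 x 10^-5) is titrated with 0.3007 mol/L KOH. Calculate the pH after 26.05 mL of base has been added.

n(acid) = 0.2762 x 0.02472 = 0.006828 mol; n(KOH) added = 0.3007 x 0.02605 = 0.007833 mol.
Base is in excess by 0.007833 - 0.006828 = 0.001006 mol in a total volume of 0.05077 L.
[OH^-] = 0.001006/0.05077 = 0.01981 M, so pOH = 1.70 and pH = 14.00 - 1.70 = 12.30.

12.30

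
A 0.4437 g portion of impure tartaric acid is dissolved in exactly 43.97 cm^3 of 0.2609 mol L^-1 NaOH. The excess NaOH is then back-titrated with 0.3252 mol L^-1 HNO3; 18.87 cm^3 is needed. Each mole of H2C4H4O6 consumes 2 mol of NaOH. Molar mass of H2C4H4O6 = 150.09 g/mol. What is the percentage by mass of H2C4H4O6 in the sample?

90.2%

Total n(NaOH) added = 0.2609 x 0.04397 = 0.01147 mol.
n(HNO3) used = 0.3252 x 0.01887 = 0.006137 mol, which equals the excess n(NaOH).
So n(NaOH) consumed by the sample = 0.01147 - 0.006137 = 0.005335 mol.
n(H2C4H4O6) = 0.005335 / 2 = 0.002668 mol.
mass H2C4H4O6 = 0.002668 x 150.09 = 0.4004 g, so %H2C4H4O6 = 0.4004/0.4437 x 100 = 90.2%.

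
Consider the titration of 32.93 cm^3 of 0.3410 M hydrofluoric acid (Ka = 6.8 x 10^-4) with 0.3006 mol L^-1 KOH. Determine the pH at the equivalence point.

n(HF) = 0.3410 x 0.03293 = 0.01123 mol; V(KOH) at equivalence = 0.01123/0.3006 = 0.03736 L.
At equivalence all the acid is converted to F-; total volume = 0.03293 + 0.03736 = 0.07029 L, so [F-] = 0.01123/0.07029 = 0.1598 M.
Kb = Kw/Ka = 1.0e-14 / 6.8 x 10^-4 = 1.47e-11.
[OH^-] = sqrt(Kb x [F-]) = sqrt(1.47e-11 x 0.1598) = 1.53e-6 M.
pOH = 5.81, so pH = 14.00 - 5.81 = 8.19.

8.19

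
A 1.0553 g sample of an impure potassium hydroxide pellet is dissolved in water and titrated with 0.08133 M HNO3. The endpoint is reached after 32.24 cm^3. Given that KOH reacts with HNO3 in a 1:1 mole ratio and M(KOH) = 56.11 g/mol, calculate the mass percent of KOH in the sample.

n(HNO3) = 0.08133 x 0.03224 = 0.002622 mol.
n(KOH) = 0.002622 / 1 = 0.002622 mol.
mass of KOH = 0.002622 x 56.11 = 0.1471 g.
% purity = 0.1471 / 1.0553 x 100 = 13.9%.

13.9%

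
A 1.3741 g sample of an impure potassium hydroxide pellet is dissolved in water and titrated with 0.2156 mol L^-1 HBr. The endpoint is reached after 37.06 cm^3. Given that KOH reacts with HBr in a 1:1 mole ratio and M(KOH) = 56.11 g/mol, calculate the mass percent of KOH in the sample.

n(HBr) = 0.2156 x 0.03706 = 0.007990 mol.
n(KOH) = 0.007990 / 1 = 0.007990 mol.
mass of KOH = 0.007990 x 56.11 = 0.4483 g.
% purity = 0.4483 / 1.3741 x 100 = 32.6%.

32.6%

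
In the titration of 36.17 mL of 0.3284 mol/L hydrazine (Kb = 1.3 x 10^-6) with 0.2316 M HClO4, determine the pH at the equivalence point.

4.49

n(N2H4) = 0.3284 x 0.03617 = 0.01188 mol; V(HClO4) at equivalence = 0.01188/0.2316 = 0.05129 L.
At equivalence the base is fully converted to N2H5+; total volume = 0.08746 L, so [N2H5+] = 0.01188/0.08746 = 0.1358 M.
Ka(N2H5+) = Kw/Kb = 1.0e-14 / 1.3 x 10^-6 = 7.69e-9.
[H^+] = sqrt(Ka x [N2H5+]) = sqrt(7.69e-9 x 0.1358) = 3.23e-5 M.
pH = -log(3.23e-5) = 4.49.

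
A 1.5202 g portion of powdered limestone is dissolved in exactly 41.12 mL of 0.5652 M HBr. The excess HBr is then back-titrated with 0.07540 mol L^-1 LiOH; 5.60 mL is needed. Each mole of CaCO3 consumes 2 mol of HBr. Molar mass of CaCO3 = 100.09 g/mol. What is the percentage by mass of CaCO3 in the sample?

75.1%

Total n(HBr) added = 0.5652 x 0.04112 = 0.02324 mol.
n(LiOH) used = 0.07540 x 0.005600 = 0.0004222 mol, which equals the excess n(HBr).
So n(HBr) consumed by the sample = 0.02324 - 0.0004222 = 0.02282 mol.
n(CaCO3) = 0.02282 / 2 = 0.01141 mol.
mass CaCO3 = 0.01141 x 100.09 = 1.142 g, so %CaCO3 = 1.142/1.5202 x 100 = 75.1%.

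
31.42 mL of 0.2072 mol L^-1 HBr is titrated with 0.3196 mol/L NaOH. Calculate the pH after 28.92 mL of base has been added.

n(acid) = 0.2072 x 0.03142 = 0.006510 mol; n(NaOH) added = 0.3196 x 0.02892 = 0.009243 mol.
Base is in excess by 0.009243 - 0.006510 = 0.002733 mol in a total volume of 0.06034 L.
[OH^-] = 0.002733/0.06034 = 0.04529 M, so pOH = 1.34 and pH = 14.00 - 1.34 = 12.66.

12.66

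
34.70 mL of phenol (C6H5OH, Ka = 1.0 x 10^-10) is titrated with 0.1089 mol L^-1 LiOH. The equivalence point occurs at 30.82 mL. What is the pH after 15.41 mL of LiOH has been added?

10.00

15.41 mL is exactly half the equivalence volume (30.82/2), i.e. the half-equivalence point.
There, n(HA) = n(A^-), so pH = pKa = -log(1.0 x 10^-10) = 10.00.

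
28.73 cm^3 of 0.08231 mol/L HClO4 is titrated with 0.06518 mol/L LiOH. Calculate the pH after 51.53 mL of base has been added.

12.09

n(acid) = 0.08231 x 0.02873 = 0.002365 mol; n(LiOH) added = 0.06518 x 0.05153 = 0.003359 mol.
Base is in excess by 0.003359 - 0.002365 = 0.0009940 mol in a total volume of 0.08026 L.
[OH^-] = 0.0009940/0.08026 = 0.01238 M, so pOH = 1.91 and pH = 14.00 - 1.91 = 12.09.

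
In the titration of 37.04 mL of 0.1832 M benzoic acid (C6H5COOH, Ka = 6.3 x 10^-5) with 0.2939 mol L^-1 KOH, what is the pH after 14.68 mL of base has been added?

Initial n(C6H5COOH) = 0.1832 x 0.03704 = 0.006786 mol.
n(KOH) added = 0.2939 x 0.01468 = 0.004314 mol, converting that many moles of C6H5COOH to C6H5COO-.
Remaining n(C6H5COOH) = 0.002471 mol; n(C6H5COO-) = 0.004314 mol.
By Henderson-Hasselbalch, pH = pKa + log([A^-]/[HA]) = 4.20 + log(0.004314/0.002471) = 4.20 + (+0.24) = 4.44.

4.44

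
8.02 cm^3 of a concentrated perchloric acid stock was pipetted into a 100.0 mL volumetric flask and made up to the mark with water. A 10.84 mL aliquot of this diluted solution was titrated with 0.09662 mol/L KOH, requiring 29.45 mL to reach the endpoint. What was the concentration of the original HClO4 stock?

3.27 M

n(KOH) = 0.09662 x 0.02945 = 0.002845 mol.
n(HClO4) in the aliquot = 0.002845 mol.
[diluted HClO4] = 0.002845 / 0.01084 = 0.2625 M.
Dilution factor = 100.0/8.020 = 12.47, so [stock] = 0.2625 x 12.47 = 3.27 M.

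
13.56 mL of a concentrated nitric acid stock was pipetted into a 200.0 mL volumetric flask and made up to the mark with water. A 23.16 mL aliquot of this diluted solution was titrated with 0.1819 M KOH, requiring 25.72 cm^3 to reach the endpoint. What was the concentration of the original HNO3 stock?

n(KOH) = 0.1819 x 0.02572 = 0.004678 mol.
n(HNO3) in the aliquot = 0.004678 mol.
[diluted HNO3] = 0.004678 / 0.02316 = 0.2020 M.
Dilution factor = 200.0/13.56 = 14.75, so [stock] = 0.2020 x 14.75 = 2.98 M.

2.98 M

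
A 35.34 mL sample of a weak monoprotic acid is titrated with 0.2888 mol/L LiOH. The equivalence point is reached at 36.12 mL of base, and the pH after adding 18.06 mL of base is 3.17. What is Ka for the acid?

18.06 mL is half of the equivalence volume, so this is the half-equivalence point where [HA] = [A^-].
At half-equivalence pH = pKa, so pKa = 3.17.
Ka = 10^(-3.17) = 6.8 x 10^-4.

6.8 x 10^-4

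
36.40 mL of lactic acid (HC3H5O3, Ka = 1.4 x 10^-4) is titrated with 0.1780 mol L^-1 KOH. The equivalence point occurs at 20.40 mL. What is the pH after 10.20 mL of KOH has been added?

10.20 mL is exactly half the equivalence volume (20.40/2), i.e. the half-equivalence point.
There, n(HA) = n(A^-), so pH = pKa = -log(1.4 x 10^-4) = 3.85.

3.85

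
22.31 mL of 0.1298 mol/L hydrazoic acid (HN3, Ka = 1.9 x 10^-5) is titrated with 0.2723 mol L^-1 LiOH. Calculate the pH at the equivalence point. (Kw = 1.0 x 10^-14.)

8.83

n(HN3) = 0.1298 x 0.02231 = 0.002896 mol; V(LiOH) at equivalence = 0.002896/0.2723 = 0.01063 L.
At equivalence all the acid is converted to N3-; total volume = 0.02231 + 0.01063 = 0.03294 L, so [N3-] = 0.002896/0.03294 = 0.08790 M.
Kb = Kw/Ka = 1.0e-14 / 1.9 x 10^-5 = 5.26e-10.
[OH^-] = sqrt(Kb x [N3-]) = sqrt(5.26e-10 x 0.08790) = 6.80e-6 M.
pOH = 5.17, so pH = 14.00 - 5.17 = 8.83.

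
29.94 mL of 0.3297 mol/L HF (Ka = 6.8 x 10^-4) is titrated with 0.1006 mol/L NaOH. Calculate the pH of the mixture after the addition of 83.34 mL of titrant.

Initial n(HF) = 0.3297 x 0.02994 = 0.009871 mol.
n(NaOH) added = 0.1006 x 0.08334 = 0.008384 mol, converting that many moles of HF to F-.
Remaining n(HF) = 0.001487 mol; n(F-) = 0.008384 mol.
By Henderson-Hasselbalch, pH = pKa + log([A^-]/[HA]) = 3.17 + log(0.008384/0.001487) = 3.17 + (+0.75) = 3.92.

3.92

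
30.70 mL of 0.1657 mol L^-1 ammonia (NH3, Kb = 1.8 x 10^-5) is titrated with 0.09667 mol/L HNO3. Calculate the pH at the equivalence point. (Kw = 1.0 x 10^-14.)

5.23

n(NH3) = 0.1657 x 0.03070 = 0.005087 mol; V(HNO3) at equivalence = 0.005087/0.09667 = 0.05262 L.
At equivalence the base is fully converted to NH4+; total volume = 0.08332 L, so [NH4+] = 0.005087/0.08332 = 0.06105 M.
Ka(NH4+) = Kw/Kb = 1.0e-14 / 1.8 x 10^-5 = 5.56e-10.
[H^+] = sqrt(Ka x [NH4+]) = sqrt(5.56e-10 x 0.06105) = 5.82e-6 M.
pH = -log(5.82e-6) = 5.23.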